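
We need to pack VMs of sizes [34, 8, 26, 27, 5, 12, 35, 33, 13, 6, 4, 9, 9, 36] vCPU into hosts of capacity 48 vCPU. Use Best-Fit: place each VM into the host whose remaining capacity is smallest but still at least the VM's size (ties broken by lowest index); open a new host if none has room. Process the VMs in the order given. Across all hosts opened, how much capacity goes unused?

31

34 vCPU → host 1 (remaining 14 vCPU)
8 vCPU → host 1 (remaining 6 vCPU)
26 vCPU → host 2 (remaining 22 vCPU)
27 vCPU → host 3 (remaining 21 vCPU)
5 vCPU → host 1 (remaining 1 vCPU)
12 vCPU → host 3 (remaining 9 vCPU)
35 vCPU → host 4 (remaining 13 vCPU)
33 vCPU → host 5 (remaining 15 vCPU)
13 vCPU → host 4 (remaining 0 vCPU)
6 vCPU → host 3 (remaining 3 vCPU)
4 vCPU → host 5 (remaining 11 vCPU)
9 vCPU → host 5 (remaining 2 vCPU)
9 vCPU → host 2 (remaining 13 vCPU)
36 vCPU → host 6 (remaining 12 vCPU)
6 hosts × 48 vCPU = 288 vCPU; used 257 vCPU; unused 31 vCPU.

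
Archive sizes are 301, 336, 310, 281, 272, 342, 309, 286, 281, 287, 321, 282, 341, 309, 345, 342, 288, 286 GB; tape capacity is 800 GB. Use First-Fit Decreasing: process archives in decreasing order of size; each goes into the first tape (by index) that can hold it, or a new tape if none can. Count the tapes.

9

Sorted descending: 345, 342, 342, 341, 336, 321, 310, 309, 309, 301, 288, 287, 286, 286, 282, 281, 281, 272.
345 GB → tape 1 (remaining 455 GB)
342 GB → tape 1 (remaining 113 GB)
342 GB → tape 2 (remaining 458 GB)
341 GB → tape 2 (remaining 117 GB)
336 GB → tape 3 (remaining 464 GB)
321 GB → tape 3 (remaining 143 GB)
310 GB → tape 4 (remaining 490 GB)
309 GB → tape 4 (remaining 181 GB)
309 GB → tape 5 (remaining 491 GB)
301 GB → tape 5 (remaining 190 GB)
288 GB → tape 6 (remaining 512 GB)
287 GB → tape 6 (remaining 225 GB)
286 GB → tape 7 (remaining 514 GB)
286 GB → tape 7 (remaining 228 GB)
282 GB → tape 8 (remaining 518 GB)
281 GB → tape 8 (remaining 237 GB)
281 GB → tape 9 (remaining 519 GB)
272 GB → tape 9 (remaining 247 GB)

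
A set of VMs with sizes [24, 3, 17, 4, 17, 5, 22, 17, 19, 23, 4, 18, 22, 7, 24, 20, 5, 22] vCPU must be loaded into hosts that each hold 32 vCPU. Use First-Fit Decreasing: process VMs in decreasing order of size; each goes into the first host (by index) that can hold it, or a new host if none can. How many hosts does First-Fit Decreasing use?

12 hosts

Sorted descending: 24, 24, 23, 22, 22, 22, 20, 19, 18, 17, 17, 17, 7, 5, 5, 4, 4, 3.
24 vCPU → host 1 (remaining 8 vCPU)
24 vCPU → host 2 (remaining 8 vCPU)
23 vCPU → host 3 (remaining 9 vCPU)
22 vCPU → host 4 (remaining 10 vCPU)
22 vCPU → host 5 (remaining 10 vCPU)
22 vCPU → host 6 (remaining 10 vCPU)
20 vCPU → host 7 (remaining 12 vCPU)
19 vCPU → host 8 (remaining 13 vCPU)
18 vCPU → host 9 (remaining 14 vCPU)
17 vCPU → host 10 (remaining 15 vCPU)
17 vCPU → host 11 (remaining 15 vCPU)
17 vCPU → host 12 (remaining 15 vCPU)
7 vCPU → host 1 (remaining 1 vCPU)
5 vCPU → host 2 (remaining 3 vCPU)
5 vCPU → host 3 (remaining 4 vCPU)
4 vCPU → host 3 (remaining 0 vCPU)
4 vCPU → host 4 (remaining 6 vCPU)
3 vCPU → host 2 (remaining 0 vCPU)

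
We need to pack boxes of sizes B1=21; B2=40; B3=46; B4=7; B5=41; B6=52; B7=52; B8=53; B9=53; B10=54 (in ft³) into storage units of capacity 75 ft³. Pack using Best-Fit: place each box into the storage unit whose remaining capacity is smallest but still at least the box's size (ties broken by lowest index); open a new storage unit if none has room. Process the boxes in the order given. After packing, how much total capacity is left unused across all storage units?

181

B1 (21 ft³) → storage unit 1 (remaining 54 ft³)
B2 (40 ft³) → storage unit 1 (remaining 14 ft³)
B3 (46 ft³) → storage unit 2 (remaining 29 ft³)
B4 (7 ft³) → storage unit 1 (remaining 7 ft³)
B5 (41 ft³) → storage unit 3 (remaining 34 ft³)
B6 (52 ft³) → storage unit 4 (remaining 23 ft³)
B7 (52 ft³) → storage unit 5 (remaining 23 ft³)
B8 (53 ft³) → storage unit 6 (remaining 22 ft³)
B9 (53 ft³) → storage unit 7 (remaining 22 ft³)
B10 (54 ft³) → storage unit 8 (remaining 21 ft³)
8 storage units × 75 ft³ = 600 ft³; used 419 ft³; unused 181 ft³.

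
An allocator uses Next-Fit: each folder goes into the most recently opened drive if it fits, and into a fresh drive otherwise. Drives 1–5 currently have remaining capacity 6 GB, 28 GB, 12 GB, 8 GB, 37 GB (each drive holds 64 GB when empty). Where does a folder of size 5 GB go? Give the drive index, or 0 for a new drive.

Next-Fit only looks at drive 5, which has 37 GB free.
5 GB fits there.

5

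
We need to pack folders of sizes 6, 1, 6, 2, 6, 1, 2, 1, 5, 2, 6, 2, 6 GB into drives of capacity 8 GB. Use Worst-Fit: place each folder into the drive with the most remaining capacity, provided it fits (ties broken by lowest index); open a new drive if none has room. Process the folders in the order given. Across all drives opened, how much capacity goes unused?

2

6 GB → drive 1 (remaining 2 GB)
1 GB → drive 1 (remaining 1 GB)
6 GB → drive 2 (remaining 2 GB)
2 GB → drive 2 (remaining 0 GB)
6 GB → drive 3 (remaining 2 GB)
1 GB → drive 3 (remaining 1 GB)
2 GB → drive 4 (remaining 6 GB)
1 GB → drive 4 (remaining 5 GB)
5 GB → drive 4 (remaining 0 GB)
2 GB → drive 5 (remaining 6 GB)
6 GB → drive 5 (remaining 0 GB)
2 GB → drive 6 (remaining 6 GB)
6 GB → drive 6 (remaining 0 GB)
6 drives × 8 GB = 48 GB; used 46 GB; unused 2 GB.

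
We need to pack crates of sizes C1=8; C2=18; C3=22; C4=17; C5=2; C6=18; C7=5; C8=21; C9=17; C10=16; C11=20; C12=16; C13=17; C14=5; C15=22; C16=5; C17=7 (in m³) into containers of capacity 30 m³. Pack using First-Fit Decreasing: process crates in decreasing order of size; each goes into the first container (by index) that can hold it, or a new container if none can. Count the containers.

Sorted descending: 22, 22, 21, 20, 18, 18, 17, 17, 17, 16, 16, 8, 7, 5, 5, 5, 2.
Put 22 m³ in container 1; 8 m³ remain.
Put 22 m³ in container 2; 8 m³ remain.
Put 21 m³ in container 3; 9 m³ remain.
Put 20 m³ in container 4; 10 m³ remain.
Put 18 m³ in container 5; 12 m³ remain.
Put 18 m³ in container 6; 12 m³ remain.
Put 17 m³ in container 7; 13 m³ remain.
Put 17 m³ in container 8; 13 m³ remain.
Put 17 m³ in container 9; 13 m³ remain.
Put 16 m³ in container 10; 14 m³ remain.
Put 16 m³ in container 11; 14 m³ remain.
Put 8 m³ in container 1; 0 m³ remain.
Put 7 m³ in container 2; 1 m³ remain.
Put 5 m³ in container 3; 4 m³ remain.
Put 5 m³ in container 4; 5 m³ remain.
Put 5 m³ in container 4; 0 m³ remain.
Put 2 m³ in container 3; 2 m³ remain.
Final containers: [22,8] [22,7] [21,5,2] [20,5,5] [18] [18] [17] [17] [17] [16] [16].

11 containers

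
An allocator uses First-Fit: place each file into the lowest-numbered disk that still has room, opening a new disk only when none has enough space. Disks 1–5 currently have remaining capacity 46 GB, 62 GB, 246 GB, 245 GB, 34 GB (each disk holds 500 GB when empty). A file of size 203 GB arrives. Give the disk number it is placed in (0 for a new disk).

Disks with room: disk 3 (246 GB), disk 4 (245 GB).
The first with room is disk 3.

3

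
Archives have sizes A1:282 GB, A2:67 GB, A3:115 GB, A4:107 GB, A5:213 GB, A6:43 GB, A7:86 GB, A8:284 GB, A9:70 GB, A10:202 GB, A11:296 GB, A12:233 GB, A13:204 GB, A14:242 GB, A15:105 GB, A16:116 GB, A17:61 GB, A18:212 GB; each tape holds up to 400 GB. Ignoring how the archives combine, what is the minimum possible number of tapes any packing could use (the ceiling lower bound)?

Total size = 282 + 67 + 115 + 107 + 213 + 43 + 86 + 284 + 70 + 202 + 296 + 233 + 204 + 242 + 105 + 116 + 61 + 212 = 2938 GB.
⌈2938 / 400⌉ = 8.

8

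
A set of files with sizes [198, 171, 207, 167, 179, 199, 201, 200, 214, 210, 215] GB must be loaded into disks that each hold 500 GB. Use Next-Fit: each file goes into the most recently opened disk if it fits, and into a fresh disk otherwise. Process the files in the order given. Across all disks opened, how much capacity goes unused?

198 GB → disk 1 (remaining 302 GB)
171 GB → disk 1 (remaining 131 GB)
207 GB → disk 2 (remaining 293 GB)
167 GB → disk 2 (remaining 126 GB)
179 GB → disk 3 (remaining 321 GB)
199 GB → disk 3 (remaining 122 GB)
201 GB → disk 4 (remaining 299 GB)
200 GB → disk 4 (remaining 99 GB)
214 GB → disk 5 (remaining 286 GB)
210 GB → disk 5 (remaining 76 GB)
215 GB → disk 6 (remaining 285 GB)
6 disks × 500 GB = 3000 GB; used 2161 GB; unused 839 GB.

839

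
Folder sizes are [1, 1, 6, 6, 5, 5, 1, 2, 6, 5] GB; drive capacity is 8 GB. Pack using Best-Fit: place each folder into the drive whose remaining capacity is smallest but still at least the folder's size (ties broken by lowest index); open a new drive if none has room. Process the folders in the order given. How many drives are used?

6

drive 1: place 1 GB, 7 GB left
drive 1: place 1 GB, 6 GB left
drive 1: place 6 GB, 0 GB left
drive 2: place 6 GB, 2 GB left
drive 3: place 5 GB, 3 GB left
drive 4: place 5 GB, 3 GB left
drive 2: place 1 GB, 1 GB left
drive 3: place 2 GB, 1 GB left
drive 5: place 6 GB, 2 GB left
drive 6: place 5 GB, 3 GB left
Final drives: [1,1,6] [6,1] [5,2] [5] [6] [5].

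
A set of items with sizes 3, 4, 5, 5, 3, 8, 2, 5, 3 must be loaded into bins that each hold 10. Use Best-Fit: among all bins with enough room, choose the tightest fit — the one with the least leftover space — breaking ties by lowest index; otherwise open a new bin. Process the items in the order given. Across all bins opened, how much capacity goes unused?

2

3 → bin 1 (remaining 7)
4 → bin 1 (remaining 3)
5 → bin 2 (remaining 5)
5 → bin 2 (remaining 0)
3 → bin 1 (remaining 0)
8 → bin 3 (remaining 2)
2 → bin 3 (remaining 0)
5 → bin 4 (remaining 5)
3 → bin 4 (remaining 2)
4 bins × 10 = 40; used 38; unused 2.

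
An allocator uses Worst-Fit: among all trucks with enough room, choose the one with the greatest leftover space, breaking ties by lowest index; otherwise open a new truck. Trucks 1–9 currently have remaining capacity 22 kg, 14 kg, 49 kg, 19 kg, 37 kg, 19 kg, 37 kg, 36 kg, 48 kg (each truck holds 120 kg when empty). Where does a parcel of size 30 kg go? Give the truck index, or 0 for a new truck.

3

Trucks with room: truck 3 (49 kg), truck 5 (37 kg), truck 7 (37 kg), truck 8 (36 kg), truck 9 (48 kg).
Most room is truck 3 with 49 kg free.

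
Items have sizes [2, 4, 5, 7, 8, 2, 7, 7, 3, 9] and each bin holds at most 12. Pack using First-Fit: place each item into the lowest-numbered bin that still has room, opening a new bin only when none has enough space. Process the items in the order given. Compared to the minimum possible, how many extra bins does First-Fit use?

First-Fit: [2,4,5] [7,2,3] [8] [7] [7] [9] → 6 bins.
Total size 54; any packing needs at least ⌈54/12⌉ = 5 bins.
An optimal packing achieves that bound: [9,3] [8,4] [7,5] [7,2,2] [7] → 5 bins.
Excess: 6 − 5 = 1.

1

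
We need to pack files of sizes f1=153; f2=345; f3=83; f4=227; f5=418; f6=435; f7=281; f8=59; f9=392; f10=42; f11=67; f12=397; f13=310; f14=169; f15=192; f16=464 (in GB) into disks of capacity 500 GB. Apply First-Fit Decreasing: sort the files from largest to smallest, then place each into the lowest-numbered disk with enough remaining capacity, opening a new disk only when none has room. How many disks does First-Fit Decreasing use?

9

Sorted descending: 464, 435, 418, 397, 392, 345, 310, 281, 227, 192, 169, 153, 83, 67, 59, 42.
Put 464 GB in disk 1; 36 GB remain.
Put 435 GB in disk 2; 65 GB remain.
Put 418 GB in disk 3; 82 GB remain.
Put 397 GB in disk 4; 103 GB remain.
Put 392 GB in disk 5; 108 GB remain.
Put 345 GB in disk 6; 155 GB remain.
Put 310 GB in disk 7; 190 GB remain.
Put 281 GB in disk 8; 219 GB remain.
Put 227 GB in disk 9; 273 GB remain.
Put 192 GB in disk 8; 27 GB remain.
Put 169 GB in disk 7; 21 GB remain.
Put 153 GB in disk 6; 2 GB remain.
Put 83 GB in disk 4; 20 GB remain.
Put 67 GB in disk 3; 15 GB remain.
Put 59 GB in disk 2; 6 GB remain.
Put 42 GB in disk 5; 66 GB remain.
Final disks: [464] [435,59] [418,67] [397,83] [392,42] [345,153] [310,169] [281,192] [227].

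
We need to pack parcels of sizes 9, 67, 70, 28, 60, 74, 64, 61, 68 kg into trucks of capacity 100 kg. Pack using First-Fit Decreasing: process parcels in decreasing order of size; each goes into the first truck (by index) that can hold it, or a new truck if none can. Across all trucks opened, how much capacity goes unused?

199

Sorted descending: 74, 70, 68, 67, 64, 61, 60, 28, 9.
74 kg → truck 1 (remaining 26 kg)
70 kg → truck 2 (remaining 30 kg)
68 kg → truck 3 (remaining 32 kg)
67 kg → truck 4 (remaining 33 kg)
64 kg → truck 5 (remaining 36 kg)
61 kg → truck 6 (remaining 39 kg)
60 kg → truck 7 (remaining 40 kg)
28 kg → truck 2 (remaining 2 kg)
9 kg → truck 1 (remaining 17 kg)
7 trucks × 100 kg = 700 kg; used 501 kg; unused 199 kg.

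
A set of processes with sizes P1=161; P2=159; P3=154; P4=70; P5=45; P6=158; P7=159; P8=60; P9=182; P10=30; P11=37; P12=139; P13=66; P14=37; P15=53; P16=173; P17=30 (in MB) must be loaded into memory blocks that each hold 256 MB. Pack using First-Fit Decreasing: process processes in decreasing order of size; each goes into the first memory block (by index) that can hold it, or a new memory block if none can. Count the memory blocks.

Sorted descending: 182, 173, 161, 159, 159, 158, 154, 139, 70, 66, 60, 53, 45, 37, 37, 30, 30.
Put 182 MB in memory block 1; 74 MB remain.
Put 173 MB in memory block 2; 83 MB remain.
Put 161 MB in memory block 3; 95 MB remain.
Put 159 MB in memory block 4; 97 MB remain.
Put 159 MB in memory block 5; 97 MB remain.
Put 158 MB in memory block 6; 98 MB remain.
Put 154 MB in memory block 7; 102 MB remain.
Put 139 MB in memory block 8; 117 MB remain.
Put 70 MB in memory block 1; 4 MB remain.
Put 66 MB in memory block 2; 17 MB remain.
Put 60 MB in memory block 3; 35 MB remain.
Put 53 MB in memory block 4; 44 MB remain.
Put 45 MB in memory block 5; 52 MB remain.
Put 37 MB in memory block 4; 7 MB remain.
Put 37 MB in memory block 5; 15 MB remain.
Put 30 MB in memory block 3; 5 MB remain.
Put 30 MB in memory block 6; 68 MB remain.
Final memory blocks: [182,70] [173,66] [161,60,30] [159,53,37] [159,45,37] [158,30] [154] [139].

8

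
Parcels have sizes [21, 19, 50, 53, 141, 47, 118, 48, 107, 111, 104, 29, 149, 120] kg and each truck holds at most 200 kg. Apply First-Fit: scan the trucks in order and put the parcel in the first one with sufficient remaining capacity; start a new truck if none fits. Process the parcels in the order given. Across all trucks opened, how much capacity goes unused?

483

21 kg → truck 1 (remaining 179 kg)
19 kg → truck 1 (remaining 160 kg)
50 kg → truck 1 (remaining 110 kg)
53 kg → truck 1 (remaining 57 kg)
141 kg → truck 2 (remaining 59 kg)
47 kg → truck 1 (remaining 10 kg)
118 kg → truck 3 (remaining 82 kg)
48 kg → truck 2 (remaining 11 kg)
107 kg → truck 4 (remaining 93 kg)
111 kg → truck 5 (remaining 89 kg)
104 kg → truck 6 (remaining 96 kg)
29 kg → truck 3 (remaining 53 kg)
149 kg → truck 7 (remaining 51 kg)
120 kg → truck 8 (remaining 80 kg)
8 trucks × 200 kg = 1600 kg; used 1117 kg; unused 483 kg.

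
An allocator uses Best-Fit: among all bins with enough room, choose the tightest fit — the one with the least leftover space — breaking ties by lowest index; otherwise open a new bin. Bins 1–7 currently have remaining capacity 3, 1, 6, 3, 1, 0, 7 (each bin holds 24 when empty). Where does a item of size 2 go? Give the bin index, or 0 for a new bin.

1

Bins with room: bin 1 (3), bin 3 (6), bin 4 (3), bin 7 (7).
Tightest fit is bin 1 with 3 free.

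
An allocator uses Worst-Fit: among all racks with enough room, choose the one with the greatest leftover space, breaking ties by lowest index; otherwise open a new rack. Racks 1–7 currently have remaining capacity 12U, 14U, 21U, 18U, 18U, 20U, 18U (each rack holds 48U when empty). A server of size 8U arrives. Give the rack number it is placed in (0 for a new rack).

3

Racks with room: rack 1 (12U), rack 2 (14U), rack 3 (21U), rack 4 (18U), rack 5 (18U), rack 6 (20U), rack 7 (18U).
Most room is rack 3 with 21U free.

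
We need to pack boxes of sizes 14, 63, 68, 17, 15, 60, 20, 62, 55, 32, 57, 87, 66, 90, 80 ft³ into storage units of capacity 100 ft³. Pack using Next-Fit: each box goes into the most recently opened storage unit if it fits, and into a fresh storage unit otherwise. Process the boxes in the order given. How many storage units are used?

Put 14 ft³ in storage unit 1; 86 ft³ remain.
Put 63 ft³ in storage unit 1; 23 ft³ remain.
Put 68 ft³ in storage unit 2; 32 ft³ remain.
Put 17 ft³ in storage unit 2; 15 ft³ remain.
Put 15 ft³ in storage unit 2; 0 ft³ remain.
Put 60 ft³ in storage unit 3; 40 ft³ remain.
Put 20 ft³ in storage unit 3; 20 ft³ remain.
Put 62 ft³ in storage unit 4; 38 ft³ remain.
Put 55 ft³ in storage unit 5; 45 ft³ remain.
Put 32 ft³ in storage unit 5; 13 ft³ remain.
Put 57 ft³ in storage unit 6; 43 ft³ remain.
Put 87 ft³ in storage unit 7; 13 ft³ remain.
Put 66 ft³ in storage unit 8; 34 ft³ remain.
Put 90 ft³ in storage unit 9; 10 ft³ remain.
Put 80 ft³ in storage unit 10; 20 ft³ remain.
Final storage units: [14,63] [68,17,15] [60,20] [62] [55,32] [57] [87] [66] [90] [80].

10 storage units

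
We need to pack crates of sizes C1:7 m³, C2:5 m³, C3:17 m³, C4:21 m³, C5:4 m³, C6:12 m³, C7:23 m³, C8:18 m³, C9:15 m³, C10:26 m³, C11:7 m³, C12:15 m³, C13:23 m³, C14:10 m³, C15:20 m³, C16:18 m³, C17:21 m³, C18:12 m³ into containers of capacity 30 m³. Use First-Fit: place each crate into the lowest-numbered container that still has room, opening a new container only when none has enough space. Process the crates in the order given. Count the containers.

10

C1 (7 m³) → container 1 (remaining 23 m³)
C2 (5 m³) → container 1 (remaining 18 m³)
C3 (17 m³) → container 1 (remaining 1 m³)
C4 (21 m³) → container 2 (remaining 9 m³)
C5 (4 m³) → container 2 (remaining 5 m³)
C6 (12 m³) → container 3 (remaining 18 m³)
C7 (23 m³) → container 4 (remaining 7 m³)
C8 (18 m³) → container 3 (remaining 0 m³)
C9 (15 m³) → container 5 (remaining 15 m³)
C10 (26 m³) → container 6 (remaining 4 m³)
C11 (7 m³) → container 4 (remaining 0 m³)
C12 (15 m³) → container 5 (remaining 0 m³)
C13 (23 m³) → container 7 (remaining 7 m³)
C14 (10 m³) → container 8 (remaining 20 m³)
C15 (20 m³) → container 8 (remaining 0 m³)
C16 (18 m³) → container 9 (remaining 12 m³)
C17 (21 m³) → container 10 (remaining 9 m³)
C18 (12 m³) → container 9 (remaining 0 m³)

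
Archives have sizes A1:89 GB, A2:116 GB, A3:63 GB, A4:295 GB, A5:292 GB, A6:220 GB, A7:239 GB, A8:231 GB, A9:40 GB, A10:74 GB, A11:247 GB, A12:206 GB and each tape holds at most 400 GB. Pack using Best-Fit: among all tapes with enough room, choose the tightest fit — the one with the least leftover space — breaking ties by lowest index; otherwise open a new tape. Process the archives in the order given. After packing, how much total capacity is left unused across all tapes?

A1 (89 GB) → tape 1 (remaining 311 GB)
A2 (116 GB) → tape 1 (remaining 195 GB)
A3 (63 GB) → tape 1 (remaining 132 GB)
A4 (295 GB) → tape 2 (remaining 105 GB)
A5 (292 GB) → tape 3 (remaining 108 GB)
A6 (220 GB) → tape 4 (remaining 180 GB)
A7 (239 GB) → tape 5 (remaining 161 GB)
A8 (231 GB) → tape 6 (remaining 169 GB)
A9 (40 GB) → tape 2 (remaining 65 GB)
A10 (74 GB) → tape 3 (remaining 34 GB)
A11 (247 GB) → tape 7 (remaining 153 GB)
A12 (206 GB) → tape 8 (remaining 194 GB)
8 tapes × 400 GB = 3200 GB; used 2112 GB; unused 1088 GB.

1088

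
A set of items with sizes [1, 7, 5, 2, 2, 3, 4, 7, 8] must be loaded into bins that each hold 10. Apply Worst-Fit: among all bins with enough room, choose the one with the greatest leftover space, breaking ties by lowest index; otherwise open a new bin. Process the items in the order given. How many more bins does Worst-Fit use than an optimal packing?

Worst-Fit: [1,7] [5,2,2] [3,4] [7] [8] → 5 bins.
Total size 39; any packing needs at least ⌈39/10⌉ = 4 bins.
An optimal packing achieves that bound: [8,2] [7,3] [7,2,1] [5,4] → 4 bins.
Excess: 5 − 4 = 1.

1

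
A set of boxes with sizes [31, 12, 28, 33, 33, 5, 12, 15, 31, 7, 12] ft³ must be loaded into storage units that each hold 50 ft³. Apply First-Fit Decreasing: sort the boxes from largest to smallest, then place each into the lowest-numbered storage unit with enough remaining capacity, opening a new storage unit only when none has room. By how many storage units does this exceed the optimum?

0

First-Fit Decreasing: [33,15] [33,12,5] [31,12,7] [31,12] [28] → 5 storage units.
Total size 219 ft³; any packing needs at least ⌈219/50⌉ = 5 storage units.
So 5 is already optimal.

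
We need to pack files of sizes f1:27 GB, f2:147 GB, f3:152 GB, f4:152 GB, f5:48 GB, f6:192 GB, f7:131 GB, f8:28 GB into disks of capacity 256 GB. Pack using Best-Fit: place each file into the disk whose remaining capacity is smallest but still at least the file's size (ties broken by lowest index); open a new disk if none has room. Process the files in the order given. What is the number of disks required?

Put f1 (27 GB) in disk 1; 229 GB remain.
Put f2 (147 GB) in disk 1; 82 GB remain.
Put f3 (152 GB) in disk 2; 104 GB remain.
Put f4 (152 GB) in disk 3; 104 GB remain.
Put f5 (48 GB) in disk 1; 34 GB remain.
Put f6 (192 GB) in disk 4; 64 GB remain.
Put f7 (131 GB) in disk 5; 125 GB remain.
Put f8 (28 GB) in disk 1; 6 GB remain.

5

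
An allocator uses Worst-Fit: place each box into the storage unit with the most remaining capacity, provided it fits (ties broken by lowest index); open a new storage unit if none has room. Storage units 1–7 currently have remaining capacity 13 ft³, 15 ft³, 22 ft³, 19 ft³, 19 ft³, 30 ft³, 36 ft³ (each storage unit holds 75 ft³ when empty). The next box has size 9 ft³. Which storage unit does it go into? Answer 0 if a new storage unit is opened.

7

Storage units with room: storage unit 1 (13 ft³), storage unit 2 (15 ft³), storage unit 3 (22 ft³), storage unit 4 (19 ft³), storage unit 5 (19 ft³), storage unit 6 (30 ft³), storage unit 7 (36 ft³).
Most room is storage unit 7 with 36 ft³ free.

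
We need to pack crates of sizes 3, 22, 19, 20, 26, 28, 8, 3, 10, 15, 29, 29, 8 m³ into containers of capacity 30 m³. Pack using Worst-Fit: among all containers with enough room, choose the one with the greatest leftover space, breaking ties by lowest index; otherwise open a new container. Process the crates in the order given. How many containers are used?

Put 3 m³ in container 1; 27 m³ remain.
Put 22 m³ in container 1; 5 m³ remain.
Put 19 m³ in container 2; 11 m³ remain.
Put 20 m³ in container 3; 10 m³ remain.
Put 26 m³ in container 4; 4 m³ remain.
Put 28 m³ in container 5; 2 m³ remain.
Put 8 m³ in container 2; 3 m³ remain.
Put 3 m³ in container 3; 7 m³ remain.
Put 10 m³ in container 6; 20 m³ remain.
Put 15 m³ in container 6; 5 m³ remain.
Put 29 m³ in container 7; 1 m³ remain.
Put 29 m³ in container 8; 1 m³ remain.
Put 8 m³ in container 9; 22 m³ remain.
Final containers: [3,22] [19,8] [20,3] [26] [28] [10,15] [29] [29] [8].

9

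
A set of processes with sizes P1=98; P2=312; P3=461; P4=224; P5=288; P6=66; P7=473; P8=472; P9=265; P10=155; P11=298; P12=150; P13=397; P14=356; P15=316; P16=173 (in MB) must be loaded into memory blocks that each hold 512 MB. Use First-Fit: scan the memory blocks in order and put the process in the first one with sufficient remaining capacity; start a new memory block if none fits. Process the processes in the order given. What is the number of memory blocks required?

10 memory blocks

P1 (98 MB) → memory block 1 (remaining 414 MB)
P2 (312 MB) → memory block 1 (remaining 102 MB)
P3 (461 MB) → memory block 2 (remaining 51 MB)
P4 (224 MB) → memory block 3 (remaining 288 MB)
P5 (288 MB) → memory block 3 (remaining 0 MB)
P6 (66 MB) → memory block 1 (remaining 36 MB)
P7 (473 MB) → memory block 4 (remaining 39 MB)
P8 (472 MB) → memory block 5 (remaining 40 MB)
P9 (265 MB) → memory block 6 (remaining 247 MB)
P10 (155 MB) → memory block 6 (remaining 92 MB)
P11 (298 MB) → memory block 7 (remaining 214 MB)
P12 (150 MB) → memory block 7 (remaining 64 MB)
P13 (397 MB) → memory block 8 (remaining 115 MB)
P14 (356 MB) → memory block 9 (remaining 156 MB)
P15 (316 MB) → memory block 10 (remaining 196 MB)
P16 (173 MB) → memory block 10 (remaining 23 MB)
Final memory blocks: [98,312,66] [461] [224,288] [473] [472] [265,155] [298,150] [397] [356] [316,173].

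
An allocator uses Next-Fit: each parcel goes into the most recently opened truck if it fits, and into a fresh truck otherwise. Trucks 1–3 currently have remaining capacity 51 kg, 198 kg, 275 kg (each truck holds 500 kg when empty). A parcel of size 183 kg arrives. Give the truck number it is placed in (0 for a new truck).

Next-Fit only looks at truck 3, which has 275 kg free.
183 kg fits there.

3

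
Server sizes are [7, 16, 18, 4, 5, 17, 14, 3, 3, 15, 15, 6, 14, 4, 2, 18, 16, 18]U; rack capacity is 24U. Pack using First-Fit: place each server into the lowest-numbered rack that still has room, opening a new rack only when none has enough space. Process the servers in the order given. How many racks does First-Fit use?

rack 1: place 7U, 17U left
rack 1: place 16U, 1U left
rack 2: place 18U, 6U left
rack 2: place 4U, 2U left
rack 3: place 5U, 19U left
rack 3: place 17U, 2U left
rack 4: place 14U, 10U left
rack 4: place 3U, 7U left
rack 4: place 3U, 4U left
rack 5: place 15U, 9U left
rack 6: place 15U, 9U left
rack 5: place 6U, 3U left
rack 7: place 14U, 10U left
rack 4: place 4U, 0U left
rack 2: place 2U, 0U left
rack 8: place 18U, 6U left
rack 9: place 16U, 8U left
rack 10: place 18U, 6U left

10 racks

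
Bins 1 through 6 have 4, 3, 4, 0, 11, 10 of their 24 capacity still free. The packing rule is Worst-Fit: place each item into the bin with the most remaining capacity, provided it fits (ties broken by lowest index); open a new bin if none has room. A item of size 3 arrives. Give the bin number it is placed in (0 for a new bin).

Bins with room: bin 1 (4), bin 2 (3), bin 3 (4), bin 5 (11), bin 6 (10).
Most room is bin 5 with 11 free.

5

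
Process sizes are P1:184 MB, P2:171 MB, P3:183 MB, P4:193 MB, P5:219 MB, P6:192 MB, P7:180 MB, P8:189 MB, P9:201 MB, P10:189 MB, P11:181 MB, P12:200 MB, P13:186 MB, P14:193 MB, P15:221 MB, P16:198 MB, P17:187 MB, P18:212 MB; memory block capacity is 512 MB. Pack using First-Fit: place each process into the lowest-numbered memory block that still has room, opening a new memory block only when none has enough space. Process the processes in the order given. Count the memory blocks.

9 memory blocks

memory block 1: place P1 (184 MB), 328 MB left
memory block 1: place P2 (171 MB), 157 MB left
memory block 2: place P3 (183 MB), 329 MB left
memory block 2: place P4 (193 MB), 136 MB left
memory block 3: place P5 (219 MB), 293 MB left
memory block 3: place P6 (192 MB), 101 MB left
memory block 4: place P7 (180 MB), 332 MB left
memory block 4: place P8 (189 MB), 143 MB left
memory block 5: place P9 (201 MB), 311 MB left
memory block 5: place P10 (189 MB), 122 MB left
memory block 6: place P11 (181 MB), 331 MB left
memory block 6: place P12 (200 MB), 131 MB left
memory block 7: place P13 (186 MB), 326 MB left
memory block 7: place P14 (193 MB), 133 MB left
memory block 8: place P15 (221 MB), 291 MB left
memory block 8: place P16 (198 MB), 93 MB left
memory block 9: place P17 (187 MB), 325 MB left
memory block 9: place P18 (212 MB), 113 MB left
Final memory blocks: [184,171] [183,193] [219,192] [180,189] [201,189] [181,200] [186,193] [221,198] [187,212].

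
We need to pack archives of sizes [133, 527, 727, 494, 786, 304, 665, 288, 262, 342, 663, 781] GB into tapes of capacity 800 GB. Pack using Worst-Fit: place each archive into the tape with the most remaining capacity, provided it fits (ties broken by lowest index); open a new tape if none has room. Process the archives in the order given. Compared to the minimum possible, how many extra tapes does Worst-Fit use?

Worst-Fit: [133,527] [727] [494,304] [786] [665] [288,262] [342] [663] [781] → 9 tapes.
Total size 5972 GB; any packing needs at least ⌈5972/800⌉ = 8 tapes.
An optimal packing achieves that bound: [786] [781] [727] [665,133] [663] [527,262] [494,304] [342,288] → 8 tapes.
Excess: 9 − 8 = 1.

1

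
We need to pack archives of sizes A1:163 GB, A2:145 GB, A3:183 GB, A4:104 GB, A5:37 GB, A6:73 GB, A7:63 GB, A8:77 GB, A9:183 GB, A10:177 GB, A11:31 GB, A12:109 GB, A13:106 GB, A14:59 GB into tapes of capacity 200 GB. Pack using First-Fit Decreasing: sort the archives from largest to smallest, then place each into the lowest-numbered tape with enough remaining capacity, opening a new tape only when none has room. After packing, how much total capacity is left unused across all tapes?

Sorted descending: 183, 183, 177, 163, 145, 109, 106, 104, 77, 73, 63, 59, 37, 31.
Put 183 GB in tape 1; 17 GB remain.
Put 183 GB in tape 2; 17 GB remain.
Put 177 GB in tape 3; 23 GB remain.
Put 163 GB in tape 4; 37 GB remain.
Put 145 GB in tape 5; 55 GB remain.
Put 109 GB in tape 6; 91 GB remain.
Put 106 GB in tape 7; 94 GB remain.
Put 104 GB in tape 8; 96 GB remain.
Put 77 GB in tape 6; 14 GB remain.
Put 73 GB in tape 7; 21 GB remain.
Put 63 GB in tape 8; 33 GB remain.
Put 59 GB in tape 9; 141 GB remain.
Put 37 GB in tape 4; 0 GB remain.
Put 31 GB in tape 5; 24 GB remain.
9 tapes × 200 GB = 1800 GB; used 1510 GB; unused 290 GB.

290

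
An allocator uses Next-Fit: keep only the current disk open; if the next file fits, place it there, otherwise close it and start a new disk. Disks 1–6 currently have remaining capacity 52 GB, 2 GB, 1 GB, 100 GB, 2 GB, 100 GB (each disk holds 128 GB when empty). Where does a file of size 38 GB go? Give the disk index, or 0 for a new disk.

Next-Fit only looks at disk 6, which has 100 GB free.
38 GB fits there.

6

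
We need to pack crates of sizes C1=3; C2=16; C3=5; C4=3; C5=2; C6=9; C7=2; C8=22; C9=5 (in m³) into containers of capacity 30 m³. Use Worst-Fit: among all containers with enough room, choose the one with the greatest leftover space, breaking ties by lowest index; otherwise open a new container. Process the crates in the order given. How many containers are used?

3

C1 (3 m³) → container 1 (remaining 27 m³)
C2 (16 m³) → container 1 (remaining 11 m³)
C3 (5 m³) → container 1 (remaining 6 m³)
C4 (3 m³) → container 1 (remaining 3 m³)
C5 (2 m³) → container 1 (remaining 1 m³)
C6 (9 m³) → container 2 (remaining 21 m³)
C7 (2 m³) → container 2 (remaining 19 m³)
C8 (22 m³) → container 3 (remaining 8 m³)
C9 (5 m³) → container 2 (remaining 14 m³)
Final containers: [3,16,5,3,2] [9,2,5] [22].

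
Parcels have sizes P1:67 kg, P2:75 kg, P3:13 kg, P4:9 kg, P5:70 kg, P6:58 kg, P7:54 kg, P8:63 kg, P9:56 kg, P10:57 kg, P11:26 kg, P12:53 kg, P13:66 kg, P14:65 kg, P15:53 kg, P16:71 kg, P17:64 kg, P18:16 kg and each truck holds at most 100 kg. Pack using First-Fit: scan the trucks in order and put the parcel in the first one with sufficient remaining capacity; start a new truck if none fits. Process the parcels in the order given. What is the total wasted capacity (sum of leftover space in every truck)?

Put P1 (67 kg) in truck 1; 33 kg remain.
Put P2 (75 kg) in truck 2; 25 kg remain.
Put P3 (13 kg) in truck 1; 20 kg remain.
Put P4 (9 kg) in truck 1; 11 kg remain.
Put P5 (70 kg) in truck 3; 30 kg remain.
Put P6 (58 kg) in truck 4; 42 kg remain.
Put P7 (54 kg) in truck 5; 46 kg remain.
Put P8 (63 kg) in truck 6; 37 kg remain.
Put P9 (56 kg) in truck 7; 44 kg remain.
Put P10 (57 kg) in truck 8; 43 kg remain.
Put P11 (26 kg) in truck 3; 4 kg remain.
Put P12 (53 kg) in truck 9; 47 kg remain.
Put P13 (66 kg) in truck 10; 34 kg remain.
Put P14 (65 kg) in truck 11; 35 kg remain.
Put P15 (53 kg) in truck 12; 47 kg remain.
Put P16 (71 kg) in truck 13; 29 kg remain.
Put P17 (64 kg) in truck 14; 36 kg remain.
Put P18 (16 kg) in truck 2; 9 kg remain.
14 trucks × 100 kg = 1400 kg; used 936 kg; unused 464 kg.

464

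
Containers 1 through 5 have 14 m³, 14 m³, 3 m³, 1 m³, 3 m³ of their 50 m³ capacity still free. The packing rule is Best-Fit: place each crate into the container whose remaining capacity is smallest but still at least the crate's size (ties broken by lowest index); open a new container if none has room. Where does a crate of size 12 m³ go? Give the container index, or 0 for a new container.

1

Containers with room: container 1 (14 m³), container 2 (14 m³).
Tightest fit is container 1 with 14 m³ free.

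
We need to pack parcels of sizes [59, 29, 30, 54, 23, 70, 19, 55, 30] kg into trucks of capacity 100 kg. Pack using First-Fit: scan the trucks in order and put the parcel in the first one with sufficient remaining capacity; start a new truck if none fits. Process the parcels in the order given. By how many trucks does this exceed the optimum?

1

First-Fit: [59,29] [30,54] [23,70] [19,55] [30] → 5 trucks.
Total size 369 kg; any packing needs at least ⌈369/100⌉ = 4 trucks.
An optimal packing achieves that bound: [70,30] [59,30] [55,29] [54,23,19] → 4 trucks.
Excess: 5 − 4 = 1.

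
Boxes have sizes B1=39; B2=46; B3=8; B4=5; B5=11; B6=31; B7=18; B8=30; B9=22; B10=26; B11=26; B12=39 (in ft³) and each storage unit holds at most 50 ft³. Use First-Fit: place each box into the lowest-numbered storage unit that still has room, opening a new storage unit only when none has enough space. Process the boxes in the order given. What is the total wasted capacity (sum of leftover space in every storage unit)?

49

B1 (39 ft³) → storage unit 1 (remaining 11 ft³)
B2 (46 ft³) → storage unit 2 (remaining 4 ft³)
B3 (8 ft³) → storage unit 1 (remaining 3 ft³)
B4 (5 ft³) → storage unit 3 (remaining 45 ft³)
B5 (11 ft³) → storage unit 3 (remaining 34 ft³)
B6 (31 ft³) → storage unit 3 (remaining 3 ft³)
B7 (18 ft³) → storage unit 4 (remaining 32 ft³)
B8 (30 ft³) → storage unit 4 (remaining 2 ft³)
B9 (22 ft³) → storage unit 5 (remaining 28 ft³)
B10 (26 ft³) → storage unit 5 (remaining 2 ft³)
B11 (26 ft³) → storage unit 6 (remaining 24 ft³)
B12 (39 ft³) → storage unit 7 (remaining 11 ft³)
7 storage units × 50 ft³ = 350 ft³; used 301 ft³; unused 49 ft³.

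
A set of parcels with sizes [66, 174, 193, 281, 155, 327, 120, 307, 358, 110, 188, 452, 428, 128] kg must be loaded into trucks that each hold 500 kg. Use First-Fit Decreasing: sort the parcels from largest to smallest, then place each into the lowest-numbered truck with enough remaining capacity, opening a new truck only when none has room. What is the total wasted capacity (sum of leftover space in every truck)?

Sorted descending: 452, 428, 358, 327, 307, 281, 193, 188, 174, 155, 128, 120, 110, 66.
452 kg → truck 1 (remaining 48 kg)
428 kg → truck 2 (remaining 72 kg)
358 kg → truck 3 (remaining 142 kg)
327 kg → truck 4 (remaining 173 kg)
307 kg → truck 5 (remaining 193 kg)
281 kg → truck 6 (remaining 219 kg)
193 kg → truck 5 (remaining 0 kg)
188 kg → truck 6 (remaining 31 kg)
174 kg → truck 7 (remaining 326 kg)
155 kg → truck 4 (remaining 18 kg)
128 kg → truck 3 (remaining 14 kg)
120 kg → truck 7 (remaining 206 kg)
110 kg → truck 7 (remaining 96 kg)
66 kg → truck 2 (remaining 6 kg)
7 trucks × 500 kg = 3500 kg; used 3287 kg; unused 213 kg.

213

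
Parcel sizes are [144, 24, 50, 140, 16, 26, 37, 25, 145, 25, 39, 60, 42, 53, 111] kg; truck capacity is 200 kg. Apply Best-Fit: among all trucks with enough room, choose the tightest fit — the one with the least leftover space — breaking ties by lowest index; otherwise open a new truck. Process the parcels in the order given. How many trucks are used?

6

truck 1: place 144 kg, 56 kg left
truck 1: place 24 kg, 32 kg left
truck 2: place 50 kg, 150 kg left
truck 2: place 140 kg, 10 kg left
truck 1: place 16 kg, 16 kg left
truck 3: place 26 kg, 174 kg left
truck 3: place 37 kg, 137 kg left
truck 3: place 25 kg, 112 kg left
truck 4: place 145 kg, 55 kg left
truck 4: place 25 kg, 30 kg left
truck 3: place 39 kg, 73 kg left
truck 3: place 60 kg, 13 kg left
truck 5: place 42 kg, 158 kg left
truck 5: place 53 kg, 105 kg left
truck 6: place 111 kg, 89 kg left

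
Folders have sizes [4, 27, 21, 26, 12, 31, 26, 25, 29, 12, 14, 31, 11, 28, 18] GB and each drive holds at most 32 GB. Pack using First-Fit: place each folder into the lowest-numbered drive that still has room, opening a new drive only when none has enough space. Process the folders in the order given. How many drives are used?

Put 4 GB in drive 1; 28 GB remain.
Put 27 GB in drive 1; 1 GB remain.
Put 21 GB in drive 2; 11 GB remain.
Put 26 GB in drive 3; 6 GB remain.
Put 12 GB in drive 4; 20 GB remain.
Put 31 GB in drive 5; 1 GB remain.
Put 26 GB in drive 6; 6 GB remain.
Put 25 GB in drive 7; 7 GB remain.
Put 29 GB in drive 8; 3 GB remain.
Put 12 GB in drive 4; 8 GB remain.
Put 14 GB in drive 9; 18 GB remain.
Put 31 GB in drive 10; 1 GB remain.
Put 11 GB in drive 2; 0 GB remain.
Put 28 GB in drive 11; 4 GB remain.
Put 18 GB in drive 9; 0 GB remain.
Final drives: [4,27] [21,11] [26] [12,12] [31] [26] [25] [29] [14,18] [31] [28].

11 drives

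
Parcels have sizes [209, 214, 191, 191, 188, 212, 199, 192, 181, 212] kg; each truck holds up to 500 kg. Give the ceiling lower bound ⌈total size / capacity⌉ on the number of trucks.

Total size = 209 + 214 + 191 + 191 + 188 + 212 + 199 + 192 + 181 + 212 = 1989 kg.
⌈1989 / 500⌉ = 4.

4 trucks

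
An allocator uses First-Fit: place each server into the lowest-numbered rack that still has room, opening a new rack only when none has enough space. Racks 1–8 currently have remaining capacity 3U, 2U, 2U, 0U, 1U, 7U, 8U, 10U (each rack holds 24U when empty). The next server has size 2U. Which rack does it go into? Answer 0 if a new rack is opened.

1

Racks with room: rack 1 (3U), rack 2 (2U), rack 3 (2U), rack 6 (7U), rack 7 (8U), rack 8 (10U).
The first with room is rack 1.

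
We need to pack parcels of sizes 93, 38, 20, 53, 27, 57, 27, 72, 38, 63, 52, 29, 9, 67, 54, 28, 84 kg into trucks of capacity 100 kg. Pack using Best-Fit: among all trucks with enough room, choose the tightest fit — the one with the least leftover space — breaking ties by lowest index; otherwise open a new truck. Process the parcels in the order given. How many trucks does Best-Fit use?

93 kg → truck 1 (remaining 7 kg)
38 kg → truck 2 (remaining 62 kg)
20 kg → truck 2 (remaining 42 kg)
53 kg → truck 3 (remaining 47 kg)
27 kg → truck 2 (remaining 15 kg)
57 kg → truck 4 (remaining 43 kg)
27 kg → truck 4 (remaining 16 kg)
72 kg → truck 5 (remaining 28 kg)
38 kg → truck 3 (remaining 9 kg)
63 kg → truck 6 (remaining 37 kg)
52 kg → truck 7 (remaining 48 kg)
29 kg → truck 6 (remaining 8 kg)
9 kg → truck 3 (remaining 0 kg)
67 kg → truck 8 (remaining 33 kg)
54 kg → truck 9 (remaining 46 kg)
28 kg → truck 5 (remaining 0 kg)
84 kg → truck 10 (remaining 16 kg)

10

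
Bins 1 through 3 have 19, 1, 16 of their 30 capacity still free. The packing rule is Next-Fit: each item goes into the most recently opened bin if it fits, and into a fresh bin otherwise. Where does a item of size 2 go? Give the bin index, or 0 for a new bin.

3

Next-Fit only looks at bin 3, which has 16 free.
2 fits there.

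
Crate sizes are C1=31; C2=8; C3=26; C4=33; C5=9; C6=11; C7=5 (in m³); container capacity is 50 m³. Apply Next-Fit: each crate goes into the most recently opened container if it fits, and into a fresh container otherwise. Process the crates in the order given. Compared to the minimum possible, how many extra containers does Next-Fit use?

Next-Fit: [31,8] [26] [33,9] [11,5] → 4 containers.
Total size 123 m³; any packing needs at least ⌈123/50⌉ = 3 containers.
An optimal packing achieves that bound: [33,11,5] [31,9,8] [26] → 3 containers.
Excess: 4 − 3 = 1.

1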